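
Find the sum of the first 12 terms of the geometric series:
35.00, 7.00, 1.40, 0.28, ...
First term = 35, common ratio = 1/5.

Sₙ = a(1 - rⁿ) / (1 - r)
S_12 = 35(1 - (1/5)^12) / (1 - (1/5))
S_12 = 35(1 - (1/244140625)) / (4/5)
S_12 = 427246092/9765625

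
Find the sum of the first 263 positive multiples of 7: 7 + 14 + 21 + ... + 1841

Factor out 7: = 7(1 + 2 + ... + 263) = 7 × n(n+1)/2
= 7 × 263×264/2
= 7 × 34716
= 243012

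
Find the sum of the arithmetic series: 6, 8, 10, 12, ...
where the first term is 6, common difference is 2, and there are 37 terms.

Sₙ = n/2 × (first + last)
Last term = a + (n-1)d = 6 + (37-1)×2 = 78
S_37 = 37/2 × (6 + 78)
S_37 = 37/2 × 84 = 1554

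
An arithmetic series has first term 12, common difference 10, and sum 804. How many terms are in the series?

Using S = n/2 × [2a + (n-1)d]
804 = n/2 × [2(12) + (n-1)(10)]
804 = n/2 × [24 + 10n - 10]
1608 = n × [14 + 10n]
10n² + (14)n - 1608 = 0
Discriminant: Δ = (14)² - 4(10)(-1608) = 196 + 64320 = 64516
√Δ = 254
n = [-(14) + √Δ] / (2·10) = (-14 + 254) / 20 = 240 / 20 = 12
(The negative root is discarded since n must be a positive integer.)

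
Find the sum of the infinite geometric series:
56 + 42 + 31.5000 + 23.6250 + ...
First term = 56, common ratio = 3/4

For |r| < 1, S = a / (1 - r)
S = 56 / (1 - (3/4))
S = 56 / (1/4)
S = 224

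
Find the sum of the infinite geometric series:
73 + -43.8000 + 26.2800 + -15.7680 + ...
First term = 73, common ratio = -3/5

For |r| < 1, S = a / (1 - r)
S = 73 / (1 - (-3/5))
S = 73 / (8/5)
S = 365/8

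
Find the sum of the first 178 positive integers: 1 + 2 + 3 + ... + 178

Formula: ∑k = n(n+1)/2
= 178×179/2
= 31862/2
= 15931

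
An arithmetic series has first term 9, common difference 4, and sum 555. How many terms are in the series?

Using S = n/2 × [2a + (n-1)d]
555 = n/2 × [2(9) + (n-1)(4)]
555 = n/2 × [18 + 4n - 4]
1110 = n × [14 + 4n]
4n² + (14)n - 1110 = 0
Discriminant: Δ = (14)² - 4(4)(-1110) = 196 + 17760 = 17956
√Δ = 134
n = [-(14) + √Δ] / (2·4) = (-14 + 134) / 8 = 120 / 8 = 15
(The negative root is discarded since n must be a positive integer.)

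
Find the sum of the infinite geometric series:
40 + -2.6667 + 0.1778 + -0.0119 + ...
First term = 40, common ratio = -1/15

For |r| < 1, S = a / (1 - r)
S = 40 / (1 - (-1/15))
S = 40 / (16/15)
S = 75/2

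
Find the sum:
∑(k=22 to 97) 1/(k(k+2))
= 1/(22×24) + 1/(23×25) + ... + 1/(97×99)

Partial fractions: 1/(k(k+2)) = (1/2)[1/k - 1/(k+2)]
Telescoping leaves the first two and last two terms:
= (1/2)[1/22 + 1/23 - 1/98 - 1/99]
= 7657/223146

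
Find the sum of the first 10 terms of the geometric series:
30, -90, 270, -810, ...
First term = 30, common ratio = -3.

Sₙ = a(1 - rⁿ) / (1 - r)
S_10 = 30(1 - (-3)^10) / (1 - (-3))
S_10 = 30(1 - 59049) / (4)
S_10 = -442860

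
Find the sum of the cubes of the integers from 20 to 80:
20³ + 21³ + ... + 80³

Use ∑_{k=1}^{n} k³ = [n(n+1)/2]², then subtract the first 19 terms.
∑_{k=1}^{80} k³ = [80×81/2]² = 3240² = 10497600
∑_{k=1}^{19} k³ = [19×20/2]² = 190² = 36100
∑_{k=20}^{80} k³ = 10497600 - 36100 = 10461500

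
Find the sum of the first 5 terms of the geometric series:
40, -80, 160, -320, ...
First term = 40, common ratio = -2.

Sₙ = a(1 - rⁿ) / (1 - r)
S_5 = 40(1 - (-2)^5) / (1 - (-2))
S_5 = 40(1 - (-32)) / (3)
S_5 = 440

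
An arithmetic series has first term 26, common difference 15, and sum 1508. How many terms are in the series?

Using S = n/2 × [2a + (n-1)d]
1508 = n/2 × [2(26) + (n-1)(15)]
1508 = n/2 × [52 + 15n - 15]
3016 = n × [37 + 15n]
15n² + (37)n - 3016 = 0
Discriminant: Δ = (37)² - 4(15)(-3016) = 1369 + 180960 = 182329
√Δ = 427
n = [-(37) + √Δ] / (2·15) = (-37 + 427) / 30 = 390 / 30 = 13
(The negative root is discarded since n must be a positive integer.)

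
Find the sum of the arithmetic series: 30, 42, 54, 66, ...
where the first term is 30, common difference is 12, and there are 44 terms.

Sₙ = n/2 × (first + last)
Last term = a + (n-1)d = 30 + (44-1)×12 = 546
S_44 = 44/2 × (30 + 546)
S_44 = 44/2 × 576 = 12672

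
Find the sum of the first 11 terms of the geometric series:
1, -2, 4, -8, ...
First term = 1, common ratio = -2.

Sₙ = a(1 - rⁿ) / (1 - r)
S_11 = 1(1 - (-2)^11) / (1 - (-2))
S_11 = 1(1 - (-2048)) / (3)
S_11 = 683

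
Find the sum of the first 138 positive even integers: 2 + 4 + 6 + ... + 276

Sum of first n even numbers = n(n+1)
= 138×139
= 19182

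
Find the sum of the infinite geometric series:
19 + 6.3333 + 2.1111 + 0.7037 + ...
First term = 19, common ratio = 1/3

For |r| < 1, S = a / (1 - r)
S = 19 / (1 - (1/3))
S = 19 / (2/3)
S = 57/2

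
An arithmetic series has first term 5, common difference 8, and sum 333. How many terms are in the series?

Using S = n/2 × [2a + (n-1)d]
333 = n/2 × [2(5) + (n-1)(8)]
333 = n/2 × [10 + 8n - 8]
666 = n × [2 + 8n]
8n² + (2)n - 666 = 0
Discriminant: Δ = (2)² - 4(8)(-666) = 4 + 21312 = 21316
√Δ = 146
n = [-(2) + √Δ] / (2·8) = (-2 + 146) / 16 = 144 / 16 = 9
(The negative root is discarded since n must be a positive integer.)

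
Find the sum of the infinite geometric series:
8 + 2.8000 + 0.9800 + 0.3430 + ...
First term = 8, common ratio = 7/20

For |r| < 1, S = a / (1 - r)
S = 8 / (1 - (7/20))
S = 8 / (13/20)
S = 160/13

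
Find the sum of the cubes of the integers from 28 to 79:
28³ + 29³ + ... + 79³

Use ∑_{k=1}^{n} k³ = [n(n+1)/2]², then subtract the first 27 terms.
∑_{k=1}^{79} k³ = [79×80/2]² = 3160² = 9985600
∑_{k=1}^{27} k³ = [27×28/2]² = 378² = 142884
∑_{k=28}^{79} k³ = 9985600 - 142884 = 9842716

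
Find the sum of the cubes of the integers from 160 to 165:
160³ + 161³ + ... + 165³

Use ∑_{k=1}^{n} k³ = [n(n+1)/2]², then subtract the first 159 terms.
∑_{k=1}^{165} k³ = [165×166/2]² = 13695² = 187553025
∑_{k=1}^{159} k³ = [159×160/2]² = 12720² = 161798400
∑_{k=160}^{165} k³ = 187553025 - 161798400 = 25754625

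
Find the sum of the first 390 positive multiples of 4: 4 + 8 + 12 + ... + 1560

Factor out 4: = 4(1 + 2 + ... + 390) = 4 × n(n+1)/2
= 4 × 390×391/2
= 4 × 76245
= 304980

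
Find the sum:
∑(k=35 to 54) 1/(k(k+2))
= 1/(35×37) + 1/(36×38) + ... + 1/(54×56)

Partial fractions: 1/(k(k+2)) = (1/2)[1/k - 1/(k+2)]
Telescoping leaves the first two and last two terms:
= (1/2)[1/35 + 1/36 - 1/55 - 1/56]
= 563/55440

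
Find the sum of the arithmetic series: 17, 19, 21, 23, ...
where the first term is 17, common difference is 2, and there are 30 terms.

Sₙ = n/2 × (first + last)
Last term = a + (n-1)d = 17 + (30-1)×2 = 75
S_30 = 30/2 × (17 + 75)
S_30 = 30/2 × 92 = 1380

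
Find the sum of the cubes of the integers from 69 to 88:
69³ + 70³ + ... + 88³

Use ∑_{k=1}^{n} k³ = [n(n+1)/2]², then subtract the first 68 terms.
∑_{k=1}^{88} k³ = [88×89/2]² = 3916² = 15335056
∑_{k=1}^{68} k³ = [68×69/2]² = 2346² = 5503716
∑_{k=69}^{88} k³ = 15335056 - 5503716 = 9831340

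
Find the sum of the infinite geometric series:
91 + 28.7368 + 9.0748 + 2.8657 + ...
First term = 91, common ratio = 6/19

For |r| < 1, S = a / (1 - r)
S = 91 / (1 - (6/19))
S = 91 / (13/19)
S = 133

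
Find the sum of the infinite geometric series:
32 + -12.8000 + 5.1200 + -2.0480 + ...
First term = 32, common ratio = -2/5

For |r| < 1, S = a / (1 - r)
S = 32 / (1 - (-2/5))
S = 32 / (7/5)
S = 160/7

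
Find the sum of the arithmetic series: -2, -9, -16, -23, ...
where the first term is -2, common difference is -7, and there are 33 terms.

Sₙ = n/2 × (first + last)
Last term = a + (n-1)d = -2 + (33-1)×(-7) = -226
S_33 = 33/2 × (-2 + (-226))
S_33 = 33/2 × (-228) = -3762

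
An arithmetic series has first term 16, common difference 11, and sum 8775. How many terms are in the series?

Using S = n/2 × [2a + (n-1)d]
8775 = n/2 × [2(16) + (n-1)(11)]
8775 = n/2 × [32 + 11n - 11]
17550 = n × [21 + 11n]
11n² + (21)n - 17550 = 0
Discriminant: Δ = (21)² - 4(11)(-17550) = 441 + 772200 = 772641
√Δ = 879
n = [-(21) + √Δ] / (2·11) = (-21 + 879) / 22 = 858 / 22 = 39
(The negative root is discarded since n must be a positive integer.)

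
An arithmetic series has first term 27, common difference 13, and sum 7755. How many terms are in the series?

Using S = n/2 × [2a + (n-1)d]
7755 = n/2 × [2(27) + (n-1)(13)]
7755 = n/2 × [54 + 13n - 13]
15510 = n × [41 + 13n]
13n² + (41)n - 15510 = 0
Discriminant: Δ = (41)² - 4(13)(-15510) = 1681 + 806520 = 808201
√Δ = 899
n = [-(41) + √Δ] / (2·13) = (-41 + 899) / 26 = 858 / 26 = 33
(The negative root is discarded since n must be a positive integer.)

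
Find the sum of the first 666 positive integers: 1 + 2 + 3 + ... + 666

Formula: ∑k = n(n+1)/2
= 666×667/2
= 444222/2
= 222111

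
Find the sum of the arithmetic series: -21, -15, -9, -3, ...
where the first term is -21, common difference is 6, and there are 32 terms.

Sₙ = n/2 × (first + last)
Last term = a + (n-1)d = -21 + (32-1)×6 = 165
S_32 = 32/2 × (-21 + 165)
S_32 = 32/2 × 144 = 2304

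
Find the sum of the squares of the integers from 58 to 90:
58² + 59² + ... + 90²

Use ∑_{k=1}^{n} k² = n(n+1)(2n+1)/6, then subtract the first 57 terms.
∑_{k=1}^{90} k² = 90×91×181/6 = 247065
∑_{k=1}^{57} k² = 57×58×115/6 = 63365
∑_{k=58}^{90} k² = 247065 - 63365 = 183700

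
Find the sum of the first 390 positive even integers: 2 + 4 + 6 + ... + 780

Sum of first n even numbers = n(n+1)
= 390×391
= 152490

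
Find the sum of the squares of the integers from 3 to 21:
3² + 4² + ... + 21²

Use ∑_{k=1}^{n} k² = n(n+1)(2n+1)/6, then subtract the first 2 terms.
∑_{k=1}^{21} k² = 21×22×43/6 = 3311
∑_{k=1}^{2} k² = 2×3×5/6 = 5
∑_{k=3}^{21} k² = 3311 - 5 = 3306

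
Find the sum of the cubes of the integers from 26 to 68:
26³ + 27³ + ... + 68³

Use ∑_{k=1}^{n} k³ = [n(n+1)/2]², then subtract the first 25 terms.
∑_{k=1}^{68} k³ = [68×69/2]² = 2346² = 5503716
∑_{k=1}^{25} k³ = [25×26/2]² = 325² = 105625
∑_{k=26}^{68} k³ = 5503716 - 105625 = 5398091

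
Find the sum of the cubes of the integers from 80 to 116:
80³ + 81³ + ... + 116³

Use ∑_{k=1}^{n} k³ = [n(n+1)/2]², then subtract the first 79 terms.
∑_{k=1}^{116} k³ = [116×117/2]² = 6786² = 46049796
∑_{k=1}^{79} k³ = [79×80/2]² = 3160² = 9985600
∑_{k=80}^{116} k³ = 46049796 - 9985600 = 36064196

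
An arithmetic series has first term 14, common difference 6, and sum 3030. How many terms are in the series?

Using S = n/2 × [2a + (n-1)d]
3030 = n/2 × [2(14) + (n-1)(6)]
3030 = n/2 × [28 + 6n - 6]
6060 = n × [22 + 6n]
6n² + (22)n - 6060 = 0
Discriminant: Δ = (22)² - 4(6)(-6060) = 484 + 145440 = 145924
√Δ = 382
n = [-(22) + √Δ] / (2·6) = (-22 + 382) / 12 = 360 / 12 = 30
(The negative root is discarded since n must be a positive integer.)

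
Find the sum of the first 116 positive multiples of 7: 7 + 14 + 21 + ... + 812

Factor out 7: = 7(1 + 2 + ... + 116) = 7 × n(n+1)/2
= 7 × 116×117/2
= 7 × 6786
= 47502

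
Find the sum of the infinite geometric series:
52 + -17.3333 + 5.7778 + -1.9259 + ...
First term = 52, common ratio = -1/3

For |r| < 1, S = a / (1 - r)
S = 52 / (1 - (-1/3))
S = 52 / (4/3)
S = 39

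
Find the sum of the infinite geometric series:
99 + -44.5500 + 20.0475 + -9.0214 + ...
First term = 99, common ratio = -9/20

For |r| < 1, S = a / (1 - r)
S = 99 / (1 - (-9/20))
S = 99 / (29/20)
S = 1980/29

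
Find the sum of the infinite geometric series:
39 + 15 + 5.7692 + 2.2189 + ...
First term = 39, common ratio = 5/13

For |r| < 1, S = a / (1 - r)
S = 39 / (1 - (5/13))
S = 39 / (8/13)
S = 507/8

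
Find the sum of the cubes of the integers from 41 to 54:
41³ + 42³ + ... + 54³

Use ∑_{k=1}^{n} k³ = [n(n+1)/2]², then subtract the first 40 terms.
∑_{k=1}^{54} k³ = [54×55/2]² = 1485² = 2205225
∑_{k=1}^{40} k³ = [40×41/2]² = 820² = 672400
∑_{k=41}^{54} k³ = 2205225 - 672400 = 1532825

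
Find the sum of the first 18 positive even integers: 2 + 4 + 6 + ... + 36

Sum of first n even numbers = n(n+1)
= 18×19
= 342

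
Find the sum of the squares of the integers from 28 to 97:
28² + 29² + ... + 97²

Use ∑_{k=1}^{n} k² = n(n+1)(2n+1)/6, then subtract the first 27 terms.
∑_{k=1}^{97} k² = 97×98×195/6 = 308945
∑_{k=1}^{27} k² = 27×28×55/6 = 6930
∑_{k=28}^{97} k² = 308945 - 6930 = 302015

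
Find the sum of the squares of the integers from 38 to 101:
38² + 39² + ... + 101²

Use ∑_{k=1}^{n} k² = n(n+1)(2n+1)/6, then subtract the first 37 terms.
∑_{k=1}^{101} k² = 101×102×203/6 = 348551
∑_{k=1}^{37} k² = 37×38×75/6 = 17575
∑_{k=38}^{101} k² = 348551 - 17575 = 330976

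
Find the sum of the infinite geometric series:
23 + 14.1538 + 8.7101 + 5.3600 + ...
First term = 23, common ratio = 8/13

For |r| < 1, S = a / (1 - r)
S = 23 / (1 - (8/13))
S = 23 / (5/13)
S = 299/5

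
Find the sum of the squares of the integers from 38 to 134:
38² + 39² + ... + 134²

Use ∑_{k=1}^{n} k² = n(n+1)(2n+1)/6, then subtract the first 37 terms.
∑_{k=1}^{134} k² = 134×135×269/6 = 811035
∑_{k=1}^{37} k² = 37×38×75/6 = 17575
∑_{k=38}^{134} k² = 811035 - 17575 = 793460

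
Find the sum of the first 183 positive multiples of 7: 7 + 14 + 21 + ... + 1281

Factor out 7: = 7(1 + 2 + ... + 183) = 7 × n(n+1)/2
= 7 × 183×184/2
= 7 × 16836
= 117852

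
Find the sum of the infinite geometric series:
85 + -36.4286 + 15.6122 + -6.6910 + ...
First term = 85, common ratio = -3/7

For |r| < 1, S = a / (1 - r)
S = 85 / (1 - (-3/7))
S = 85 / (10/7)
S = 119/2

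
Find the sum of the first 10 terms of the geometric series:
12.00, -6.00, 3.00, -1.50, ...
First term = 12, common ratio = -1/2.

Sₙ = a(1 - rⁿ) / (1 - r)
S_10 = 12(1 - (-1/2)^10) / (1 - (-1/2))
S_10 = 12(1 - (1/1024)) / (3/2)
S_10 = 1023/128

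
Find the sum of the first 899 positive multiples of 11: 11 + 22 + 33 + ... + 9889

Factor out 11: = 11(1 + 2 + ... + 899) = 11 × n(n+1)/2
= 11 × 899×900/2
= 11 × 404550
= 4450050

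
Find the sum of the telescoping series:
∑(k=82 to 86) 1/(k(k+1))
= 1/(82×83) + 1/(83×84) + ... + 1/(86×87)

Partial fractions: 1/(k(k+1)) = 1/k - 1/(k+1)
The series telescopes:
= (1/82 - 1/83) + (1/83 - 1/84) + ... + (1/86 - 1/87)
= 1/82 - 1/87
= 5/7134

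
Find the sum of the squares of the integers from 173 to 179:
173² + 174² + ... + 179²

Use ∑_{k=1}^{n} k² = n(n+1)(2n+1)/6, then subtract the first 172 terms.
∑_{k=1}^{179} k² = 179×180×359/6 = 1927830
∑_{k=1}^{172} k² = 172×173×345/6 = 1710970
∑_{k=173}^{179} k² = 1927830 - 1710970 = 216860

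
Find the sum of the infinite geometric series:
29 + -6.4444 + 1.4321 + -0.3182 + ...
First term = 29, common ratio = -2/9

For |r| < 1, S = a / (1 - r)
S = 29 / (1 - (-2/9))
S = 29 / (11/9)
S = 261/11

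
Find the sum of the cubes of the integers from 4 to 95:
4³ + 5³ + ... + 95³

Use ∑_{k=1}^{n} k³ = [n(n+1)/2]², then subtract the first 3 terms.
∑_{k=1}^{95} k³ = [95×96/2]² = 4560² = 20793600
∑_{k=1}^{3} k³ = [3×4/2]² = 6² = 36
∑_{k=4}^{95} k³ = 20793600 - 36 = 20793564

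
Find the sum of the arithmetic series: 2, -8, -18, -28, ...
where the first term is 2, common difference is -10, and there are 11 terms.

Sₙ = n/2 × (first + last)
Last term = a + (n-1)d = 2 + (11-1)×(-10) = -98
S_11 = 11/2 × (2 + (-98))
S_11 = 11/2 × (-96) = -528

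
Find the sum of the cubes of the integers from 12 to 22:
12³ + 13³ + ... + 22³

Use ∑_{k=1}^{n} k³ = [n(n+1)/2]², then subtract the first 11 terms.
∑_{k=1}^{22} k³ = [22×23/2]² = 253² = 64009
∑_{k=1}^{11} k³ = [11×12/2]² = 66² = 4356
∑_{k=12}^{22} k³ = 64009 - 4356 = 59653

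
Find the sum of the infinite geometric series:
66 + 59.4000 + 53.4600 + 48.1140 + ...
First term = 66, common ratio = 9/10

For |r| < 1, S = a / (1 - r)
S = 66 / (1 - (9/10))
S = 66 / (1/10)
S = 660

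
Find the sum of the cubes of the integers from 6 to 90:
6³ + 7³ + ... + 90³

Use ∑_{k=1}^{n} k³ = [n(n+1)/2]², then subtract the first 5 terms.
∑_{k=1}^{90} k³ = [90×91/2]² = 4095² = 16769025
∑_{k=1}^{5} k³ = [5×6/2]² = 15² = 225
∑_{k=6}^{90} k³ = 16769025 - 225 = 16768800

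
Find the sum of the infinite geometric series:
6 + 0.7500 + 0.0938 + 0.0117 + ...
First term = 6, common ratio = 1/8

For |r| < 1, S = a / (1 - r)
S = 6 / (1 - (1/8))
S = 6 / (7/8)
S = 48/7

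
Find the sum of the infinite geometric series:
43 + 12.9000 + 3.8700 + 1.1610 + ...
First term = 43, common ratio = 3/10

For |r| < 1, S = a / (1 - r)
S = 43 / (1 - (3/10))
S = 43 / (7/10)
S = 430/7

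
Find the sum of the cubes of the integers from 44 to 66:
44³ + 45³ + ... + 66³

Use ∑_{k=1}^{n} k³ = [n(n+1)/2]², then subtract the first 43 terms.
∑_{k=1}^{66} k³ = [66×67/2]² = 2211² = 4888521
∑_{k=1}^{43} k³ = [43×44/2]² = 946² = 894916
∑_{k=44}^{66} k³ = 4888521 - 894916 = 3993605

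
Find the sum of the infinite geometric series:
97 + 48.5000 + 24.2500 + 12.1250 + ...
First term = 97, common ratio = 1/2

For |r| < 1, S = a / (1 - r)
S = 97 / (1 - (1/2))
S = 97 / (1/2)
S = 194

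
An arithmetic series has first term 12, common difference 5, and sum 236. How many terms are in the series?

Using S = n/2 × [2a + (n-1)d]
236 = n/2 × [2(12) + (n-1)(5)]
236 = n/2 × [24 + 5n - 5]
472 = n × [19 + 5n]
5n² + (19)n - 472 = 0
Discriminant: Δ = (19)² - 4(5)(-472) = 361 + 9440 = 9801
√Δ = 99
n = [-(19) + √Δ] / (2·5) = (-19 + 99) / 10 = 80 / 10 = 8
(The negative root is discarded since n must be a positive integer.)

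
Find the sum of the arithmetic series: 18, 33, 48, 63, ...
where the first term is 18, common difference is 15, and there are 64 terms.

Sₙ = n/2 × (first + last)
Last term = a + (n-1)d = 18 + (64-1)×15 = 963
S_64 = 64/2 × (18 + 963)
S_64 = 64/2 × 981 = 31392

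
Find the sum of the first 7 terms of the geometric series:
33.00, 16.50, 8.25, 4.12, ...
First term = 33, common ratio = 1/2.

Sₙ = a(1 - rⁿ) / (1 - r)
S_7 = 33(1 - (1/2)^7) / (1 - (1/2))
S_7 = 33(1 - (1/128)) / (1/2)
S_7 = 4191/64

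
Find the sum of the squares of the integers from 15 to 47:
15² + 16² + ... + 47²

Use ∑_{k=1}^{n} k² = n(n+1)(2n+1)/6, then subtract the first 14 terms.
∑_{k=1}^{47} k² = 47×48×95/6 = 35720
∑_{k=1}^{14} k² = 14×15×29/6 = 1015
∑_{k=15}^{47} k² = 35720 - 1015 = 34705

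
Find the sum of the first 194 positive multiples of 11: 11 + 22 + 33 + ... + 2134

Factor out 11: = 11(1 + 2 + ... + 194) = 11 × n(n+1)/2
= 11 × 194×195/2
= 11 × 18915
= 208065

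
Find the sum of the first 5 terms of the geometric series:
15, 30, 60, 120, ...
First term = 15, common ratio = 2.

Sₙ = a(1 - rⁿ) / (1 - r)
S_5 = 15(1 - 2^5) / (1 - 2)
S_5 = 15(1 - 32) / (-1)
S_5 = 465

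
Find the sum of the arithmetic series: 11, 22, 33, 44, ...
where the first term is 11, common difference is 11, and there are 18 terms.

Sₙ = n/2 × (first + last)
Last term = a + (n-1)d = 11 + (18-1)×11 = 198
S_18 = 18/2 × (11 + 198)
S_18 = 18/2 × 209 = 1881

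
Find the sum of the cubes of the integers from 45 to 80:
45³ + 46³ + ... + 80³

Use ∑_{k=1}^{n} k³ = [n(n+1)/2]², then subtract the first 44 terms.
∑_{k=1}^{80} k³ = [80×81/2]² = 3240² = 10497600
∑_{k=1}^{44} k³ = [44×45/2]² = 990² = 980100
∑_{k=45}^{80} k³ = 10497600 - 980100 = 9517500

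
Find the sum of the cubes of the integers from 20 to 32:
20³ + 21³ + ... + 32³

Use ∑_{k=1}^{n} k³ = [n(n+1)/2]², then subtract the first 19 terms.
∑_{k=1}^{32} k³ = [32×33/2]² = 528² = 278784
∑_{k=1}^{19} k³ = [19×20/2]² = 190² = 36100
∑_{k=20}^{32} k³ = 278784 - 36100 = 242684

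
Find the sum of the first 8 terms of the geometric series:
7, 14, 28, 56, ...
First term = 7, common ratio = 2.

Sₙ = a(1 - rⁿ) / (1 - r)
S_8 = 7(1 - 2^8) / (1 - 2)
S_8 = 7(1 - 256) / (-1)
S_8 = 1785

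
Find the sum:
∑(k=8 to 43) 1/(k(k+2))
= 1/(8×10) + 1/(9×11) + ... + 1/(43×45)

Partial fractions: 1/(k(k+2)) = (1/2)[1/k - 1/(k+2)]
Telescoping leaves the first two and last two terms:
= (1/2)[1/8 + 1/9 - 1/44 - 1/45]
= 757/7920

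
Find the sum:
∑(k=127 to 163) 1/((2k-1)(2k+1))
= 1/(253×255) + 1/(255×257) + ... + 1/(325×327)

Partial fractions: 1/((2k-1)(2k+1)) = (1/2)[1/(2k-1) - 1/(2k+1)]
The series telescopes:
= (1/2)[1/253 - 1/327]
= 37/82731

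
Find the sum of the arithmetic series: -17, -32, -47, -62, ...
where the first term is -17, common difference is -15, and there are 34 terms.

Sₙ = n/2 × (first + last)
Last term = a + (n-1)d = -17 + (34-1)×(-15) = -512
S_34 = 34/2 × (-17 + (-512))
S_34 = 34/2 × (-529) = -8993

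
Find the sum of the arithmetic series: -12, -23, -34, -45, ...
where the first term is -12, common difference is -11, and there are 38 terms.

Sₙ = n/2 × (first + last)
Last term = a + (n-1)d = -12 + (38-1)×(-11) = -419
S_38 = 38/2 × (-12 + (-419))
S_38 = 38/2 × (-431) = -8189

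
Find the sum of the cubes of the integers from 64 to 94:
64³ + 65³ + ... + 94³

Use ∑_{k=1}^{n} k³ = [n(n+1)/2]², then subtract the first 63 terms.
∑_{k=1}^{94} k³ = [94×95/2]² = 4465² = 19936225
∑_{k=1}^{63} k³ = [63×64/2]² = 2016² = 4064256
∑_{k=64}^{94} k³ = 19936225 - 4064256 = 15871969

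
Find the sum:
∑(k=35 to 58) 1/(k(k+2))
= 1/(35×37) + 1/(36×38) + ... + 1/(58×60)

Partial fractions: 1/(k(k+2)) = (1/2)[1/k - 1/(k+2)]
Telescoping leaves the first two and last two terms:
= (1/2)[1/35 + 1/36 - 1/59 - 1/60]
= 169/14868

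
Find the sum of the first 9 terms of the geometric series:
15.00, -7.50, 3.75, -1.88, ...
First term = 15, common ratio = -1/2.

Sₙ = a(1 - rⁿ) / (1 - r)
S_9 = 15(1 - (-1/2)^9) / (1 - (-1/2))
S_9 = 15(1 - (-1/512)) / (3/2)
S_9 = 2565/256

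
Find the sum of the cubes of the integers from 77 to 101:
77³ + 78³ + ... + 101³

Use ∑_{k=1}^{n} k³ = [n(n+1)/2]², then subtract the first 76 terms.
∑_{k=1}^{101} k³ = [101×102/2]² = 5151² = 26532801
∑_{k=1}^{76} k³ = [76×77/2]² = 2926² = 8561476
∑_{k=77}^{101} k³ = 26532801 - 8561476 = 17971325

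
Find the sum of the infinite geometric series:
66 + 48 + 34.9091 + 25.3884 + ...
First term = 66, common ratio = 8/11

For |r| < 1, S = a / (1 - r)
S = 66 / (1 - (8/11))
S = 66 / (3/11)
S = 242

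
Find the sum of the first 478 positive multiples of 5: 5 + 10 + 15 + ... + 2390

Factor out 5: = 5(1 + 2 + ... + 478) = 5 × n(n+1)/2
= 5 × 478×479/2
= 5 × 114481
= 572405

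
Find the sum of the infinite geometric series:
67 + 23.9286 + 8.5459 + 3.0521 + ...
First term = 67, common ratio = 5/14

For |r| < 1, S = a / (1 - r)
S = 67 / (1 - (5/14))
S = 67 / (9/14)
S = 938/9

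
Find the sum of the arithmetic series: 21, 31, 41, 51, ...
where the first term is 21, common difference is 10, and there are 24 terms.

Sₙ = n/2 × (first + last)
Last term = a + (n-1)d = 21 + (24-1)×10 = 251
S_24 = 24/2 × (21 + 251)
S_24 = 24/2 × 272 = 3264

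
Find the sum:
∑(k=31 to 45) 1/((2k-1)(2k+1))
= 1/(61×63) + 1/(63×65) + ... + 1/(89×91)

Partial fractions: 1/((2k-1)(2k+1)) = (1/2)[1/(2k-1) - 1/(2k+1)]
The series telescopes:
= (1/2)[1/61 - 1/91]
= 15/5551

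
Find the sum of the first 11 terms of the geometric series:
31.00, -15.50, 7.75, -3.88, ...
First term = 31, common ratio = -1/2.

Sₙ = a(1 - rⁿ) / (1 - r)
S_11 = 31(1 - (-1/2)^11) / (1 - (-1/2))
S_11 = 31(1 - (-1/2048)) / (3/2)
S_11 = 21173/1024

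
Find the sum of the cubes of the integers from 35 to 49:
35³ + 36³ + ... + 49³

Use ∑_{k=1}^{n} k³ = [n(n+1)/2]², then subtract the first 34 terms.
∑_{k=1}^{49} k³ = [49×50/2]² = 1225² = 1500625
∑_{k=1}^{34} k³ = [34×35/2]² = 595² = 354025
∑_{k=35}^{49} k³ = 1500625 - 354025 = 1146600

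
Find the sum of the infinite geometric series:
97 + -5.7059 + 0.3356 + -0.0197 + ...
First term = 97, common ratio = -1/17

For |r| < 1, S = a / (1 - r)
S = 97 / (1 - (-1/17))
S = 97 / (18/17)
S = 1649/18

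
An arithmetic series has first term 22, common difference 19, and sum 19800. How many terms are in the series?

Using S = n/2 × [2a + (n-1)d]
19800 = n/2 × [2(22) + (n-1)(19)]
19800 = n/2 × [44 + 19n - 19]
39600 = n × [25 + 19n]
19n² + (25)n - 39600 = 0
Discriminant: Δ = (25)² - 4(19)(-39600) = 625 + 3009600 = 3010225
√Δ = 1735
n = [-(25) + √Δ] / (2·19) = (-25 + 1735) / 38 = 1710 / 38 = 45
(The negative root is discarded since n must be a positive integer.)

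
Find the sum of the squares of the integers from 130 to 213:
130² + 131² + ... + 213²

Use ∑_{k=1}^{n} k² = n(n+1)(2n+1)/6, then subtract the first 129 terms.
∑_{k=1}^{213} k² = 213×214×427/6 = 3243919
∑_{k=1}^{129} k² = 129×130×259/6 = 723905
∑_{k=130}^{213} k² = 3243919 - 723905 = 2520014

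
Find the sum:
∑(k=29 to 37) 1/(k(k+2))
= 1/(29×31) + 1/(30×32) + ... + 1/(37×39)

Partial fractions: 1/(k(k+2)) = (1/2)[1/k - 1/(k+2)]
Telescoping leaves the first two and last two terms:
= (1/2)[1/29 + 1/30 - 1/38 - 1/39]
= 284/35815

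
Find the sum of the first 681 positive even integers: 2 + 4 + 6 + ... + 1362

Sum of first n even numbers = n(n+1)
= 681×682
= 464442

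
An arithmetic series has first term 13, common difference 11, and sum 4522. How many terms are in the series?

Using S = n/2 × [2a + (n-1)d]
4522 = n/2 × [2(13) + (n-1)(11)]
4522 = n/2 × [26 + 11n - 11]
9044 = n × [15 + 11n]
11n² + (15)n - 9044 = 0
Discriminant: Δ = (15)² - 4(11)(-9044) = 225 + 397936 = 398161
√Δ = 631
n = [-(15) + √Δ] / (2·11) = (-15 + 631) / 22 = 616 / 22 = 28
(The negative root is discarded since n must be a positive integer.)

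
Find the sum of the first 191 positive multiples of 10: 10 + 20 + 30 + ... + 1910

Factor out 10: = 10(1 + 2 + ... + 191) = 10 × n(n+1)/2
= 10 × 191×192/2
= 10 × 18336
= 183360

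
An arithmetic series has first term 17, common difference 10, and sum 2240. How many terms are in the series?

Using S = n/2 × [2a + (n-1)d]
2240 = n/2 × [2(17) + (n-1)(10)]
2240 = n/2 × [34 + 10n - 10]
4480 = n × [24 + 10n]
10n² + (24)n - 4480 = 0
Discriminant: Δ = (24)² - 4(10)(-4480) = 576 + 179200 = 179776
√Δ = 424
n = [-(24) + √Δ] / (2·10) = (-24 + 424) / 20 = 400 / 20 = 20
(The negative root is discarded since n must be a positive integer.)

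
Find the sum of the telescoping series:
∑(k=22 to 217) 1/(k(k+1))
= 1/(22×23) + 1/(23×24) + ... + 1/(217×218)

Partial fractions: 1/(k(k+1)) = 1/k - 1/(k+1)
The series telescopes:
= (1/22 - 1/23) + (1/23 - 1/24) + ... + (1/217 - 1/218)
= 1/22 - 1/218
= 49/1199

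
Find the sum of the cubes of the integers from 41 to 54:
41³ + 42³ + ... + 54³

Use ∑_{k=1}^{n} k³ = [n(n+1)/2]², then subtract the first 40 terms.
∑_{k=1}^{54} k³ = [54×55/2]² = 1485² = 2205225
∑_{k=1}^{40} k³ = [40×41/2]² = 820² = 672400
∑_{k=41}^{54} k³ = 2205225 - 672400 = 1532825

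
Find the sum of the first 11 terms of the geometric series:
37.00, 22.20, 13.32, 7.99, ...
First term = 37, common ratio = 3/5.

Sₙ = a(1 - rⁿ) / (1 - r)
S_11 = 37(1 - (3/5)^11) / (1 - (3/5))
S_11 = 37(1 - (177147/48828125)) / (2/5)
S_11 = 900043093/9765625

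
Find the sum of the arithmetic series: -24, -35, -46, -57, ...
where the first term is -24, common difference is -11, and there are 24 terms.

Sₙ = n/2 × (first + last)
Last term = a + (n-1)d = -24 + (24-1)×(-11) = -277
S_24 = 24/2 × (-24 + (-277))
S_24 = 24/2 × (-301) = -3612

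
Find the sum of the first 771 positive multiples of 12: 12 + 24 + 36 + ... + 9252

Factor out 12: = 12(1 + 2 + ... + 771) = 12 × n(n+1)/2
= 12 × 771×772/2
= 12 × 297606
= 3571272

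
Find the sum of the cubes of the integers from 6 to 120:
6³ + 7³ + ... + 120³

Use ∑_{k=1}^{n} k³ = [n(n+1)/2]², then subtract the first 5 terms.
∑_{k=1}^{120} k³ = [120×121/2]² = 7260² = 52707600
∑_{k=1}^{5} k³ = [5×6/2]² = 15² = 225
∑_{k=6}^{120} k³ = 52707600 - 225 = 52707375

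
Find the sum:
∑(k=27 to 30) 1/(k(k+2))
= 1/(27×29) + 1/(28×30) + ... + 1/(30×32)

Partial fractions: 1/(k(k+2)) = (1/2)[1/k - 1/(k+2)]
Telescoping leaves the first two and last two terms:
= (1/2)[1/27 + 1/28 - 1/31 - 1/32]
= 1733/374976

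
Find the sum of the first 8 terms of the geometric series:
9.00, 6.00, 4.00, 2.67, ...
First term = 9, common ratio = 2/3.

Sₙ = a(1 - rⁿ) / (1 - r)
S_8 = 9(1 - (2/3)^8) / (1 - (2/3))
S_8 = 9(1 - (256/6561)) / (1/3)
S_8 = 6305/243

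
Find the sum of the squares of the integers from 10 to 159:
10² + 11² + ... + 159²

Use ∑_{k=1}^{n} k² = n(n+1)(2n+1)/6, then subtract the first 9 terms.
∑_{k=1}^{159} k² = 159×160×319/6 = 1352560
∑_{k=1}^{9} k² = 9×10×19/6 = 285
∑_{k=10}^{159} k² = 1352560 - 285 = 1352275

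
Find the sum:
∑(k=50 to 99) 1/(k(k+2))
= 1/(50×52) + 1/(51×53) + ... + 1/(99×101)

Partial fractions: 1/(k(k+2)) = (1/2)[1/k - 1/(k+2)]
Telescoping leaves the first two and last two terms:
= (1/2)[1/50 + 1/51 - 1/100 - 1/101]
= 10151/1030200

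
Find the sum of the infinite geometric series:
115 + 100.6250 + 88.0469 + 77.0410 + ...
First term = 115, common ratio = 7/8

For |r| < 1, S = a / (1 - r)
S = 115 / (1 - (7/8))
S = 115 / (1/8)
S = 920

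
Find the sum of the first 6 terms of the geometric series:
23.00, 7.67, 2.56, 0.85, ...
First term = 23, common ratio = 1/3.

Sₙ = a(1 - rⁿ) / (1 - r)
S_6 = 23(1 - (1/3)^6) / (1 - (1/3))
S_6 = 23(1 - (1/729)) / (2/3)
S_6 = 8372/243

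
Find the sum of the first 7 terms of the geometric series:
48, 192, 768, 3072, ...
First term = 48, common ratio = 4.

Sₙ = a(1 - rⁿ) / (1 - r)
S_7 = 48(1 - 4^7) / (1 - 4)
S_7 = 48(1 - 16384) / (-3)
S_7 = 262128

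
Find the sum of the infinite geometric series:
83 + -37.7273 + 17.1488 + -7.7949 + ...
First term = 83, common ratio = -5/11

For |r| < 1, S = a / (1 - r)
S = 83 / (1 - (-5/11))
S = 83 / (16/11)
S = 913/16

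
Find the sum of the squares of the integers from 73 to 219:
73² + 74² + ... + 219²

Use ∑_{k=1}^{n} k² = n(n+1)(2n+1)/6, then subtract the first 72 terms.
∑_{k=1}^{219} k² = 219×220×439/6 = 3525170
∑_{k=1}^{72} k² = 72×73×145/6 = 127020
∑_{k=73}^{219} k² = 3525170 - 127020 = 3398150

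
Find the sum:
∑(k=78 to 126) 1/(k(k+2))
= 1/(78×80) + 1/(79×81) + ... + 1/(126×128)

Partial fractions: 1/(k(k+2)) = (1/2)[1/k - 1/(k+2)]
Telescoping leaves the first two and last two terms:
= (1/2)[1/78 + 1/79 - 1/127 - 1/128]
= 490441/100169472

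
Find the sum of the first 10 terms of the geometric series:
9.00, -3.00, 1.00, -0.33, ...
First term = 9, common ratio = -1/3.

Sₙ = a(1 - rⁿ) / (1 - r)
S_10 = 9(1 - (-1/3)^10) / (1 - (-1/3))
S_10 = 9(1 - (1/59049)) / (4/3)
S_10 = 14762/2187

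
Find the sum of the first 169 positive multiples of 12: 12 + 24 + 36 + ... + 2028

Factor out 12: = 12(1 + 2 + ... + 169) = 12 × n(n+1)/2
= 12 × 169×170/2
= 12 × 14365
= 172380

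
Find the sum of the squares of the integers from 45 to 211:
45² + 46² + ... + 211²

Use ∑_{k=1}^{n} k² = n(n+1)(2n+1)/6, then subtract the first 44 terms.
∑_{k=1}^{211} k² = 211×212×423/6 = 3153606
∑_{k=1}^{44} k² = 44×45×89/6 = 29370
∑_{k=45}^{211} k² = 3153606 - 29370 = 3124236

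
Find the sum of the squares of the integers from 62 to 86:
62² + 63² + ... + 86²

Use ∑_{k=1}^{n} k² = n(n+1)(2n+1)/6, then subtract the first 61 terms.
∑_{k=1}^{86} k² = 86×87×173/6 = 215731
∑_{k=1}^{61} k² = 61×62×123/6 = 77531
∑_{k=62}^{86} k² = 215731 - 77531 = 138200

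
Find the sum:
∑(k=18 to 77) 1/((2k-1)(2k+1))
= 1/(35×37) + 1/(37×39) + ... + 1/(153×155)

Partial fractions: 1/((2k-1)(2k+1)) = (1/2)[1/(2k-1) - 1/(2k+1)]
The series telescopes:
= (1/2)[1/35 - 1/155]
= 12/1085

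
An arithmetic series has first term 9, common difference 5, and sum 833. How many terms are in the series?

Using S = n/2 × [2a + (n-1)d]
833 = n/2 × [2(9) + (n-1)(5)]
833 = n/2 × [18 + 5n - 5]
1666 = n × [13 + 5n]
5n² + (13)n - 1666 = 0
Discriminant: Δ = (13)² - 4(5)(-1666) = 169 + 33320 = 33489
√Δ = 183
n = [-(13) + √Δ] / (2·5) = (-13 + 183) / 10 = 170 / 10 = 17
(The negative root is discarded since n must be a positive integer.)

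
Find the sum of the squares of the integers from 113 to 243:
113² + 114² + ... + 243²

Use ∑_{k=1}^{n} k² = n(n+1)(2n+1)/6, then subtract the first 112 terms.
∑_{k=1}^{243} k² = 243×244×487/6 = 4812534
∑_{k=1}^{112} k² = 112×113×225/6 = 474600
∑_{k=113}^{243} k² = 4812534 - 474600 = 4337934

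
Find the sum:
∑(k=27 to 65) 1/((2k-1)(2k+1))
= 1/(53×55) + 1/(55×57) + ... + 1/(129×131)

Partial fractions: 1/((2k-1)(2k+1)) = (1/2)[1/(2k-1) - 1/(2k+1)]
The series telescopes:
= (1/2)[1/53 - 1/131]
= 39/6943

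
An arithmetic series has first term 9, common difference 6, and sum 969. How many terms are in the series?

Using S = n/2 × [2a + (n-1)d]
969 = n/2 × [2(9) + (n-1)(6)]
969 = n/2 × [18 + 6n - 6]
1938 = n × [12 + 6n]
6n² + (12)n - 1938 = 0
Discriminant: Δ = (12)² - 4(6)(-1938) = 144 + 46512 = 46656
√Δ = 216
n = [-(12) + √Δ] / (2·6) = (-12 + 216) / 12 = 204 / 12 = 17
(The negative root is discarded since n must be a positive integer.)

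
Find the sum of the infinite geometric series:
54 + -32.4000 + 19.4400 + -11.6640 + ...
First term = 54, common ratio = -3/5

For |r| < 1, S = a / (1 - r)
S = 54 / (1 - (-3/5))
S = 54 / (8/5)
S = 135/4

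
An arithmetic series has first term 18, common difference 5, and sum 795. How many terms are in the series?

Using S = n/2 × [2a + (n-1)d]
795 = n/2 × [2(18) + (n-1)(5)]
795 = n/2 × [36 + 5n - 5]
1590 = n × [31 + 5n]
5n² + (31)n - 1590 = 0
Discriminant: Δ = (31)² - 4(5)(-1590) = 961 + 31800 = 32761
√Δ = 181
n = [-(31) + √Δ] / (2·5) = (-31 + 181) / 10 = 150 / 10 = 15
(The negative root is discarded since n must be a positive integer.)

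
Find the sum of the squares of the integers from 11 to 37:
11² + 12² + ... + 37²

Use ∑_{k=1}^{n} k² = n(n+1)(2n+1)/6, then subtract the first 10 terms.
∑_{k=1}^{37} k² = 37×38×75/6 = 17575
∑_{k=1}^{10} k² = 10×11×21/6 = 385
∑_{k=11}^{37} k² = 17575 - 385 = 17190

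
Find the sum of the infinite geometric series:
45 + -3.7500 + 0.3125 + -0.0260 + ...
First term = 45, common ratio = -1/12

For |r| < 1, S = a / (1 - r)
S = 45 / (1 - (-1/12))
S = 45 / (13/12)
S = 540/13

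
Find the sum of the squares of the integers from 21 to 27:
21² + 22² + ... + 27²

Use ∑_{k=1}^{n} k² = n(n+1)(2n+1)/6, then subtract the first 20 terms.
∑_{k=1}^{27} k² = 27×28×55/6 = 6930
∑_{k=1}^{20} k² = 20×21×41/6 = 2870
∑_{k=21}^{27} k² = 6930 - 2870 = 4060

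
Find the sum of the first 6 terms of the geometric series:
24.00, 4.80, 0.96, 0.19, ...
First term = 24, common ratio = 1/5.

Sₙ = a(1 - rⁿ) / (1 - r)
S_6 = 24(1 - (1/5)^6) / (1 - (1/5))
S_6 = 24(1 - (1/15625)) / (4/5)
S_6 = 93744/3125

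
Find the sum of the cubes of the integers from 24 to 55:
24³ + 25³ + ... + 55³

Use ∑_{k=1}^{n} k³ = [n(n+1)/2]², then subtract the first 23 terms.
∑_{k=1}^{55} k³ = [55×56/2]² = 1540² = 2371600
∑_{k=1}^{23} k³ = [23×24/2]² = 276² = 76176
∑_{k=24}^{55} k³ = 2371600 - 76176 = 2295424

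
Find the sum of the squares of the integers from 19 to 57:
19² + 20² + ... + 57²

Use ∑_{k=1}^{n} k² = n(n+1)(2n+1)/6, then subtract the first 18 terms.
∑_{k=1}^{57} k² = 57×58×115/6 = 63365
∑_{k=1}^{18} k² = 18×19×37/6 = 2109
∑_{k=19}^{57} k² = 63365 - 2109 = 61256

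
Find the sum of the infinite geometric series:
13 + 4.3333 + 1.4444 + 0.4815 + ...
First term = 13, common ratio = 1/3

For |r| < 1, S = a / (1 - r)
S = 13 / (1 - (1/3))
S = 13 / (2/3)
S = 39/2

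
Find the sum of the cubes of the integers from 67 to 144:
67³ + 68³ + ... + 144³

Use ∑_{k=1}^{n} k³ = [n(n+1)/2]², then subtract the first 66 terms.
∑_{k=1}^{144} k³ = [144×145/2]² = 10440² = 108993600
∑_{k=1}^{66} k³ = [66×67/2]² = 2211² = 4888521
∑_{k=67}^{144} k³ = 108993600 - 4888521 = 104105079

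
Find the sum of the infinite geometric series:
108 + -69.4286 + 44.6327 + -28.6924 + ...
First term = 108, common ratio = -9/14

For |r| < 1, S = a / (1 - r)
S = 108 / (1 - (-9/14))
S = 108 / (23/14)
S = 1512/23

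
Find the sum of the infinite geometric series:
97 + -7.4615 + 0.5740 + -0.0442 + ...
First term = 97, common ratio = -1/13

For |r| < 1, S = a / (1 - r)
S = 97 / (1 - (-1/13))
S = 97 / (14/13)
S = 1261/14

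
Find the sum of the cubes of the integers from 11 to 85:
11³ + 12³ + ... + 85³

Use ∑_{k=1}^{n} k³ = [n(n+1)/2]², then subtract the first 10 terms.
∑_{k=1}^{85} k³ = [85×86/2]² = 3655² = 13359025
∑_{k=1}^{10} k³ = [10×11/2]² = 55² = 3025
∑_{k=11}^{85} k³ = 13359025 - 3025 = 13356000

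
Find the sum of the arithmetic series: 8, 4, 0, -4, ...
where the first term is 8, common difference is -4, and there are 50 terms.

Sₙ = n/2 × (first + last)
Last term = a + (n-1)d = 8 + (50-1)×(-4) = -188
S_50 = 50/2 × (8 + (-188))
S_50 = 50/2 × (-180) = -4500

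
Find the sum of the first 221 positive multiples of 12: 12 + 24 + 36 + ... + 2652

Factor out 12: = 12(1 + 2 + ... + 221) = 12 × n(n+1)/2
= 12 × 221×222/2
= 12 × 24531
= 294372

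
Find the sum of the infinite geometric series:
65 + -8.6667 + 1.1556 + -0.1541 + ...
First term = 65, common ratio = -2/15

For |r| < 1, S = a / (1 - r)
S = 65 / (1 - (-2/15))
S = 65 / (17/15)
S = 975/17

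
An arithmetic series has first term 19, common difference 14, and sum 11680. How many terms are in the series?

Using S = n/2 × [2a + (n-1)d]
11680 = n/2 × [2(19) + (n-1)(14)]
11680 = n/2 × [38 + 14n - 14]
23360 = n × [24 + 14n]
14n² + (24)n - 23360 = 0
Discriminant: Δ = (24)² - 4(14)(-23360) = 576 + 1308160 = 1308736
√Δ = 1144
n = [-(24) + √Δ] / (2·14) = (-24 + 1144) / 28 = 1120 / 28 = 40
(The negative root is discarded since n must be a positive integer.)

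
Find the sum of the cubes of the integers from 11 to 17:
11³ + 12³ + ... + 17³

Use ∑_{k=1}^{n} k³ = [n(n+1)/2]², then subtract the first 10 terms.
∑_{k=1}^{17} k³ = [17×18/2]² = 153² = 23409
∑_{k=1}^{10} k³ = [10×11/2]² = 55² = 3025
∑_{k=11}^{17} k³ = 23409 - 3025 = 20384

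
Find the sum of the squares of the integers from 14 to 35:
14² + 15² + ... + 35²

Use ∑_{k=1}^{n} k² = n(n+1)(2n+1)/6, then subtract the first 13 terms.
∑_{k=1}^{35} k² = 35×36×71/6 = 14910
∑_{k=1}^{13} k² = 13×14×27/6 = 819
∑_{k=14}^{35} k² = 14910 - 819 = 14091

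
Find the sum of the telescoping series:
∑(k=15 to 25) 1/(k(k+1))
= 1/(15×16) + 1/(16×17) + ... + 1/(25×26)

Partial fractions: 1/(k(k+1)) = 1/k - 1/(k+1)
The series telescopes:
= (1/15 - 1/16) + (1/16 - 1/17) + ... + (1/25 - 1/26)
= 1/15 - 1/26
= 11/390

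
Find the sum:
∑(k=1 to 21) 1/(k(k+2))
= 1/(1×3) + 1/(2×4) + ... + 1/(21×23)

Partial fractions: 1/(k(k+2)) = (1/2)[1/k - 1/(k+2)]
Telescoping leaves the first two and last two terms:
= (1/2)[1/1 + 1/2 - 1/22 - 1/23]
= 357/506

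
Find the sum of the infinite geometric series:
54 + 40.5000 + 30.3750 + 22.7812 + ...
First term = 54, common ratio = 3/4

For |r| < 1, S = a / (1 - r)
S = 54 / (1 - (3/4))
S = 54 / (1/4)
S = 216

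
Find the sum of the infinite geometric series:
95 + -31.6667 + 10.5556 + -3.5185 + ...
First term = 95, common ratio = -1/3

For |r| < 1, S = a / (1 - r)
S = 95 / (1 - (-1/3))
S = 95 / (4/3)
S = 285/4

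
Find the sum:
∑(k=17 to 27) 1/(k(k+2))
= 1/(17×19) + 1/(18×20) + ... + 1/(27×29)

Partial fractions: 1/(k(k+2)) = (1/2)[1/k - 1/(k+2)]
Telescoping leaves the first two and last two terms:
= (1/2)[1/17 + 1/18 - 1/28 - 1/29]
= 5489/248472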